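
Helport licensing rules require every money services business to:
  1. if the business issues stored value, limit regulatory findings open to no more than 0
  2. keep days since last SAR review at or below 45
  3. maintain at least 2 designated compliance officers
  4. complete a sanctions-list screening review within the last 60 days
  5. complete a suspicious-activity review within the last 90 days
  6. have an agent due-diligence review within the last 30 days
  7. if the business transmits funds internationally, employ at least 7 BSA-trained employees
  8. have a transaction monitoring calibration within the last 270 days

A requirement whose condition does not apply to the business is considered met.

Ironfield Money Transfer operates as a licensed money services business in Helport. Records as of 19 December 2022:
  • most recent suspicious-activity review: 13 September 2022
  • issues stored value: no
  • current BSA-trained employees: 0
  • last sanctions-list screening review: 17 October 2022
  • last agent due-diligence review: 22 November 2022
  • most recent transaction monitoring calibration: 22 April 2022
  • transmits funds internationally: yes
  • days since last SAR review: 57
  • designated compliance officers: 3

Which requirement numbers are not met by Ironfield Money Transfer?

1. condition 'issues stored value' does not hold → requirement n/a → met
2. days since last SAR review 57 > 45 → not met
3. designated compliance officers 3 ≥ 2 → met
4. sanctions-list screening review 63 days ago vs limit 60 → not met
5. suspicious-activity review 97 days ago vs limit 90 → not met
6. agent due-diligence review 27 days ago vs limit 30 → met
7. condition 'transmits funds internationally' holds; BSA-trained employees 0 < 7 → not met
8. transaction monitoring calibration 241 days ago vs limit 270 → met
Not met: 2, 4, 5, 7

2, 4, 5, 7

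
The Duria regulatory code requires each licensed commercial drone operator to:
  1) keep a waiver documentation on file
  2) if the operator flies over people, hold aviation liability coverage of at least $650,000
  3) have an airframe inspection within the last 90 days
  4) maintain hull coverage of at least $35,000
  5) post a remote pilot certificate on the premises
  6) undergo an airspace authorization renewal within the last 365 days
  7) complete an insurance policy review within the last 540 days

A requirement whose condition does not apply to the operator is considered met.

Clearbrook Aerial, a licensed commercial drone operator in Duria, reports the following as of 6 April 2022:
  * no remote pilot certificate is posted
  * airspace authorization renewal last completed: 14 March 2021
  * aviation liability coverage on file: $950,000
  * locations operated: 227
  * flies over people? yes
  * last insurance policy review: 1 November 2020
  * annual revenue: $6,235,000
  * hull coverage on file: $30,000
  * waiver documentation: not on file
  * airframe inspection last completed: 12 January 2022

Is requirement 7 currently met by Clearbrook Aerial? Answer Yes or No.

Yes

7. insurance policy review 521 days ago vs limit 540 → met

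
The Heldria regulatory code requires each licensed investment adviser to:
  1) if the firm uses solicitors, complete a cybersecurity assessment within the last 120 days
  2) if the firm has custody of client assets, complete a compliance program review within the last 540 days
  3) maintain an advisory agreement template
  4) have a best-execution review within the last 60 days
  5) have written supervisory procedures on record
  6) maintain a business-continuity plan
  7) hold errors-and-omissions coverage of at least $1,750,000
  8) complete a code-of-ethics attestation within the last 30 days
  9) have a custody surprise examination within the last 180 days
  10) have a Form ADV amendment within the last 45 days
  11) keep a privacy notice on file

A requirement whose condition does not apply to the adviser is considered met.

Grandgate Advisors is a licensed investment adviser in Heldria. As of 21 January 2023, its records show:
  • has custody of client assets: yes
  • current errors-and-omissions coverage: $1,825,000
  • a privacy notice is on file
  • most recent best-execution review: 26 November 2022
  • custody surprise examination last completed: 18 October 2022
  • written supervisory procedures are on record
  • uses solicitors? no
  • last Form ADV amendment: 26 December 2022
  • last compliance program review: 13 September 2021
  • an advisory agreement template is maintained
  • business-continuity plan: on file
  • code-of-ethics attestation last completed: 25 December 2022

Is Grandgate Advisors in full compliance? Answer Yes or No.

1. condition 'uses solicitors' does not hold → requirement n/a → met
2. condition 'has custody of client assets' holds; compliance program review 495 days ago vs limit 540 → met
3. advisory agreement template present → met
4. best-execution review 56 days ago vs limit 60 → met
5. written supervisory procedures present → met
6. business-continuity plan present → met
7. errors-and-omissions coverage $1,825,000 ≥ $1,750,000 → met
8. code-of-ethics attestation 27 days ago vs limit 30 → met
9. custody surprise examination 95 days ago vs limit 180 → met
10. Form ADV amendment 26 days ago vs limit 45 → met
11. privacy notice present → met
All met.

Yes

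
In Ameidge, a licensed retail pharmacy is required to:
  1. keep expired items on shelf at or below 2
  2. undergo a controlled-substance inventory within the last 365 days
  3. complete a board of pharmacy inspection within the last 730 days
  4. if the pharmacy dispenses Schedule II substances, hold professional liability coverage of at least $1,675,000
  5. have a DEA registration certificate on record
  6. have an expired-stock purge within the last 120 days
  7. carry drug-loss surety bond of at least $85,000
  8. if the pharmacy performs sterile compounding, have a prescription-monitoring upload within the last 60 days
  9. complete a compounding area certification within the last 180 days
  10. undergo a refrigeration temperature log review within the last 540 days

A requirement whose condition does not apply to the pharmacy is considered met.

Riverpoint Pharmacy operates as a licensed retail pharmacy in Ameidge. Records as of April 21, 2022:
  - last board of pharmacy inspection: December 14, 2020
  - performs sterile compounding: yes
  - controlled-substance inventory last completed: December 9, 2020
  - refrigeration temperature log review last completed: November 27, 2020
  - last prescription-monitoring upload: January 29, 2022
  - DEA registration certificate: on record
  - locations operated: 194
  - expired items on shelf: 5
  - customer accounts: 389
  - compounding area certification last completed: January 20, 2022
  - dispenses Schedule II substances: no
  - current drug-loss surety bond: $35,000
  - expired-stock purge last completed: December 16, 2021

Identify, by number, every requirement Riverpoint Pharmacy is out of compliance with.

1. expired items on shelf 5 > 2 → not met
2. controlled-substance inventory 498 days ago vs limit 365 → not met
3. board of pharmacy inspection 493 days ago vs limit 730 → met
4. condition 'dispenses Schedule II substances' does not hold → requirement n/a → met
5. DEA registration certificate present → met
6. expired-stock purge 126 days ago vs limit 120 → not met
7. drug-loss surety bond $35,000 < $85,000 → not met
8. condition 'performs sterile compounding' holds; prescription-monitoring upload 82 days ago vs limit 60 → not met
9. compounding area certification 91 days ago vs limit 180 → met
10. refrigeration temperature log review 510 days ago vs limit 540 → met
Not met: 1, 2, 6, 7, 8

1, 2, 6, 7, 8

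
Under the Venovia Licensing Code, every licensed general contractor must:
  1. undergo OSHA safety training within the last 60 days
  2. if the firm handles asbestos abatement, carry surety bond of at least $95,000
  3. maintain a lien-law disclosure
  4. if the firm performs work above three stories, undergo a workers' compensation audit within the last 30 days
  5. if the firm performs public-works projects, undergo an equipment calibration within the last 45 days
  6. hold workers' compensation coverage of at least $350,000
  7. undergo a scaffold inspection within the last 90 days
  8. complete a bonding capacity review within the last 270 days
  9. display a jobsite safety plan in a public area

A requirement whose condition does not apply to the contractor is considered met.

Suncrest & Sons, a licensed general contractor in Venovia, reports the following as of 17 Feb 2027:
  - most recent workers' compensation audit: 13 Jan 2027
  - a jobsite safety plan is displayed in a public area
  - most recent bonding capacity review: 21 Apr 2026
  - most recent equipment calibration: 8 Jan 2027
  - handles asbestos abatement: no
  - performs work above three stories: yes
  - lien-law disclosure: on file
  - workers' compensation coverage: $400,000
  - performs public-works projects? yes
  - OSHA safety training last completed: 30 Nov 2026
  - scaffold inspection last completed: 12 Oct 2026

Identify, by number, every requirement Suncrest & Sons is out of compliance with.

1. OSHA safety training 79 days ago vs limit 60 → not met
2. condition 'handles asbestos abatement' does not hold → requirement n/a → met
3. lien-law disclosure present → met
4. condition 'performs work above three stories' holds; workers' compensation audit 35 days ago vs limit 30 → not met
5. condition 'performs public-works projects' holds; equipment calibration 40 days ago vs limit 45 → met
6. workers' compensation coverage $400,000 ≥ $350,000 → met
7. scaffold inspection 128 days ago vs limit 90 → not met
8. bonding capacity review 302 days ago vs limit 270 → not met
9. jobsite safety plan present → met
Not met: 1, 4, 7, 8

1, 4, 7, 8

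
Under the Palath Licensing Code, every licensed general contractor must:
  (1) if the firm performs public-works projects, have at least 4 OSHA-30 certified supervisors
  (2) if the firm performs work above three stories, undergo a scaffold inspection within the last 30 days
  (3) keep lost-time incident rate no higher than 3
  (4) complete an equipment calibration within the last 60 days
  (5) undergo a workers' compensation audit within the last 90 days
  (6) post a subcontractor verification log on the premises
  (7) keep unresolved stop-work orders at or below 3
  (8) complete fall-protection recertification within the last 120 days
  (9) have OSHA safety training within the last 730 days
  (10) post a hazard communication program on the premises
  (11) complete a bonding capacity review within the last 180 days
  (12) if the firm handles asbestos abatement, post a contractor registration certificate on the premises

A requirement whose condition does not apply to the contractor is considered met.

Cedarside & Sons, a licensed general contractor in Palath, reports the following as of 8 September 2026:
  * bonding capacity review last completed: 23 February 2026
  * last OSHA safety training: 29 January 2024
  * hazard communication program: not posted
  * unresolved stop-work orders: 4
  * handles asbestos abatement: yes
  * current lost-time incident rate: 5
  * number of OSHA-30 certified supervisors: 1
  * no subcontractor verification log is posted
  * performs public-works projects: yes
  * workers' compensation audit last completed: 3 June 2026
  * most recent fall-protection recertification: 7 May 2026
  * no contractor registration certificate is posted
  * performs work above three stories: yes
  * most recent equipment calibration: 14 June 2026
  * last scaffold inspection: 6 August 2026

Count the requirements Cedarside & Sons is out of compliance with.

12

1. condition 'performs public-works projects' holds; OSHA-30 certified supervisors 1 < 4 → not met
2. condition 'performs work above three stories' holds; scaffold inspection 33 days ago vs limit 30 → not met
3. lost-time incident rate 5 > 3 → not met
4. equipment calibration 86 days ago vs limit 60 → not met
5. workers' compensation audit 97 days ago vs limit 90 → not met
6. subcontractor verification log absent → not met
7. unresolved stop-work orders 4 > 3 → not met
8. fall-protection recertification 124 days ago vs limit 120 → not met
9. OSHA safety training 953 days ago vs limit 730 → not met
10. hazard communication program absent → not met
11. bonding capacity review 197 days ago vs limit 180 → not met
12. condition 'handles asbestos abatement' holds; contractor registration certificate absent → not met
Not met: 12 of 12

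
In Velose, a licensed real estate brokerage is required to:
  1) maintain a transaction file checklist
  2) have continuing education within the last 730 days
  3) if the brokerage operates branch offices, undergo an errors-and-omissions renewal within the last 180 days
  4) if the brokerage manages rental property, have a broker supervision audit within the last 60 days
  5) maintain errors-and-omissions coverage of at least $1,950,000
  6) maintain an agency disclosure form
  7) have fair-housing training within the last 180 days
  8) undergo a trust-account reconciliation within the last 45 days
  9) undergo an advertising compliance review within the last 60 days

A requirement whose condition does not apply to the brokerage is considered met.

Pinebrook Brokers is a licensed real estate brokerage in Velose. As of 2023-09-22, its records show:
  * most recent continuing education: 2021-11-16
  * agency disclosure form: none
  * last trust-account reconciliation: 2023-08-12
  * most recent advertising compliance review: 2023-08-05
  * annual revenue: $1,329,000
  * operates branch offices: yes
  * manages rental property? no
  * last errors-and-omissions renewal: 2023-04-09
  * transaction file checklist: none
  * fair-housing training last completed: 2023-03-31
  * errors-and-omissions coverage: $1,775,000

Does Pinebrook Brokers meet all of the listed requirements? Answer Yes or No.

No

1. transaction file checklist absent → not met
2. continuing education 675 days ago vs limit 730 → met
3. condition 'operates branch offices' holds; errors-and-omissions renewal 166 days ago vs limit 180 → met
4. condition 'manages rental property' does not hold → requirement n/a → met
5. errors-and-omissions coverage $1,775,000 < $1,950,000 → not met
6. agency disclosure form absent → not met
7. fair-housing training 175 days ago vs limit 180 → met
8. trust-account reconciliation 41 days ago vs limit 45 → met
9. advertising compliance review 48 days ago vs limit 60 → met
Not met: 1, 5, 6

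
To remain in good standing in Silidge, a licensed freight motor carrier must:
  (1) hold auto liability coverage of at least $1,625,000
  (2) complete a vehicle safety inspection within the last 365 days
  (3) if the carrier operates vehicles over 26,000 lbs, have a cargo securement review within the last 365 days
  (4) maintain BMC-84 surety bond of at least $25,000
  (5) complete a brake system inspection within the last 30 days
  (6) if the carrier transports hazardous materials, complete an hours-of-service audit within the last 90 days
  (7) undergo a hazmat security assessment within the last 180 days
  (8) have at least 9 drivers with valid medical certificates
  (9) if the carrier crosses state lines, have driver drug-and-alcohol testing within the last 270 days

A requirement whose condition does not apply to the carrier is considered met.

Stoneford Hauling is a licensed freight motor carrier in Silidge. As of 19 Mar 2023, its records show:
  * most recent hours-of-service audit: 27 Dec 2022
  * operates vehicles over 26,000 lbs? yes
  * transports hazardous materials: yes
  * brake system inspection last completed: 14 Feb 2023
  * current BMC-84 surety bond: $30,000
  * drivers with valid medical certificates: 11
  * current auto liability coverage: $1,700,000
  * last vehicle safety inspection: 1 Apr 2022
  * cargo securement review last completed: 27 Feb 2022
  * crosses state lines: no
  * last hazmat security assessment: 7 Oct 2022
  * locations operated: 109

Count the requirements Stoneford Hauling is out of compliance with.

2

1. auto liability coverage $1,700,000 ≥ $1,625,000 → met
2. vehicle safety inspection 352 days ago vs limit 365 → met
3. condition 'operates vehicles over 26,000 lbs' holds; cargo securement review 385 days ago vs limit 365 → not met
4. BMC-84 surety bond $30,000 ≥ $25,000 → met
5. brake system inspection 33 days ago vs limit 30 → not met
6. condition 'transports hazardous materials' holds; hours-of-service audit 82 days ago vs limit 90 → met
7. hazmat security assessment 163 days ago vs limit 180 → met
8. drivers with valid medical certificates 11 ≥ 9 → met
9. condition 'crosses state lines' does not hold → requirement n/a → met
Not met: 2 of 9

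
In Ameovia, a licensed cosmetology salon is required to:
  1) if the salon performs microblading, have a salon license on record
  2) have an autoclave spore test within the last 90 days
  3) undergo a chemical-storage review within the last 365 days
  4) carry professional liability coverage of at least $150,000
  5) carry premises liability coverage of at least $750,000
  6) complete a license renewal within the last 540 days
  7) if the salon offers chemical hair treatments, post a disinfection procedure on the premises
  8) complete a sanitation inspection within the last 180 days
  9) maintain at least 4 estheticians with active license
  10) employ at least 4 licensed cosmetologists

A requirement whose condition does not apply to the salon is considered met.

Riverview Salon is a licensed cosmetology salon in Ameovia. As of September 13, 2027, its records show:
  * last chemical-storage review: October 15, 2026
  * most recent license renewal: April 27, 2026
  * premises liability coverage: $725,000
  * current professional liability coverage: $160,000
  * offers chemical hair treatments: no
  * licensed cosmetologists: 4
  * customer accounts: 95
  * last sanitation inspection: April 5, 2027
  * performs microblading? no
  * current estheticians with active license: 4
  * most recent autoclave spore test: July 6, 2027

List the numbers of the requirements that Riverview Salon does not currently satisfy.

5

1. condition 'performs microblading' does not hold → requirement n/a → met
2. autoclave spore test 69 days ago vs limit 90 → met
3. chemical-storage review 333 days ago vs limit 365 → met
4. professional liability coverage $160,000 ≥ $150,000 → met
5. premises liability coverage $725,000 < $750,000 → not met
6. license renewal 504 days ago vs limit 540 → met
7. condition 'offers chemical hair treatments' does not hold → requirement n/a → met
8. sanitation inspection 161 days ago vs limit 180 → met
9. estheticians with active license 4 ≥ 4 → met
10. licensed cosmetologists 4 ≥ 4 → met
Not met: 5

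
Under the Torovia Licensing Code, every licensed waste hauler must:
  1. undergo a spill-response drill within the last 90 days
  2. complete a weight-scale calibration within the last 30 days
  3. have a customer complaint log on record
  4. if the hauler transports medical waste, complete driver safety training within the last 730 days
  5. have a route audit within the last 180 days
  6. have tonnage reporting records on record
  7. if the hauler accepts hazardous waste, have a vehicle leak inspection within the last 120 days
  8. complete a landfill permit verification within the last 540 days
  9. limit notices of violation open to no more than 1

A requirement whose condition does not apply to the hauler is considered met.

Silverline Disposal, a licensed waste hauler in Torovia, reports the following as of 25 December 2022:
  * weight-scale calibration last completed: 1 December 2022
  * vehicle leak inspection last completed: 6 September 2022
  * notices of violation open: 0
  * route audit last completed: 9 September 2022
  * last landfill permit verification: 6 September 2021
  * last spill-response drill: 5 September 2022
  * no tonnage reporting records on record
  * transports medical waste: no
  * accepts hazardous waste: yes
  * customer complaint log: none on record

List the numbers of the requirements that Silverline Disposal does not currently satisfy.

1, 3, 6

1. spill-response drill 111 days ago vs limit 90 → not met
2. weight-scale calibration 24 days ago vs limit 30 → met
3. customer complaint log absent → not met
4. condition 'transports medical waste' does not hold → requirement n/a → met
5. route audit 107 days ago vs limit 180 → met
6. tonnage reporting records absent → not met
7. condition 'accepts hazardous waste' holds; vehicle leak inspection 110 days ago vs limit 120 → met
8. landfill permit verification 475 days ago vs limit 540 → met
9. notices of violation open 0 ≤ 1 → met
Not met: 1, 3, 6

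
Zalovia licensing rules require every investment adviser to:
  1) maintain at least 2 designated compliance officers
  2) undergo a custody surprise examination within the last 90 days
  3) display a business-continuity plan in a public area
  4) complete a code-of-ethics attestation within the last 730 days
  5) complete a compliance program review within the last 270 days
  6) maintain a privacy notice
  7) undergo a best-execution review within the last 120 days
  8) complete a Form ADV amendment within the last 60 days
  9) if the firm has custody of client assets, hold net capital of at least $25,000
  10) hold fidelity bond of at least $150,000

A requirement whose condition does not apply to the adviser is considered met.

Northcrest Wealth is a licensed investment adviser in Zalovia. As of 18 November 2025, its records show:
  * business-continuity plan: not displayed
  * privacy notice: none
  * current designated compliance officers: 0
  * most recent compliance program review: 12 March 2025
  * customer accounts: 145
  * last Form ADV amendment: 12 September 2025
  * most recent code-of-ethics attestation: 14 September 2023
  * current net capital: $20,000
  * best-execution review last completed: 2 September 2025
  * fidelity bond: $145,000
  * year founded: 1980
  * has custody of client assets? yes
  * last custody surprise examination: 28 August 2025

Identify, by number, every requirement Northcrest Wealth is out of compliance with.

1, 3, 4, 6, 8, 9, 10

1. designated compliance officers 0 < 2 → not met
2. custody surprise examination 82 days ago vs limit 90 → met
3. business-continuity plan absent → not met
4. code-of-ethics attestation 796 days ago vs limit 730 → not met
5. compliance program review 251 days ago vs limit 270 → met
6. privacy notice absent → not met
7. best-execution review 77 days ago vs limit 120 → met
8. Form ADV amendment 67 days ago vs limit 60 → not met
9. condition 'has custody of client assets' holds; net capital $20,000 < $25,000 → not met
10. fidelity bond $145,000 < $150,000 → not met
Not met: 1, 3, 4, 6, 8, 9, 10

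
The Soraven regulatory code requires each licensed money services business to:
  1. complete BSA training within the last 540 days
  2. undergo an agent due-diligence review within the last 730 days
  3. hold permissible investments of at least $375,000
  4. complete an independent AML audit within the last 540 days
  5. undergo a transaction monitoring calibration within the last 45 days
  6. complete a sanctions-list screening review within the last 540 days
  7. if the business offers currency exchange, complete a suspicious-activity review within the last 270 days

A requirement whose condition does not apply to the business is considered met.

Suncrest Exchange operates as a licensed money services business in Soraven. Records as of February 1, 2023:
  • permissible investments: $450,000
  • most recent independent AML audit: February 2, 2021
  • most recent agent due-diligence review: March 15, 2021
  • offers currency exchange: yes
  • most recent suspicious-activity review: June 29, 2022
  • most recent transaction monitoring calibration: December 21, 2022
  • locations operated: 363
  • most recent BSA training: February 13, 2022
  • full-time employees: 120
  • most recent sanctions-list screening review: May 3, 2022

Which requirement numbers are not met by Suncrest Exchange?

1. BSA training 353 days ago vs limit 540 → met
2. agent due-diligence review 688 days ago vs limit 730 → met
3. permissible investments $450,000 ≥ $375,000 → met
4. independent AML audit 729 days ago vs limit 540 → not met
5. transaction monitoring calibration 42 days ago vs limit 45 → met
6. sanctions-list screening review 274 days ago vs limit 540 → met
7. condition 'offers currency exchange' holds; suspicious-activity review 217 days ago vs limit 270 → met
Not met: 4

4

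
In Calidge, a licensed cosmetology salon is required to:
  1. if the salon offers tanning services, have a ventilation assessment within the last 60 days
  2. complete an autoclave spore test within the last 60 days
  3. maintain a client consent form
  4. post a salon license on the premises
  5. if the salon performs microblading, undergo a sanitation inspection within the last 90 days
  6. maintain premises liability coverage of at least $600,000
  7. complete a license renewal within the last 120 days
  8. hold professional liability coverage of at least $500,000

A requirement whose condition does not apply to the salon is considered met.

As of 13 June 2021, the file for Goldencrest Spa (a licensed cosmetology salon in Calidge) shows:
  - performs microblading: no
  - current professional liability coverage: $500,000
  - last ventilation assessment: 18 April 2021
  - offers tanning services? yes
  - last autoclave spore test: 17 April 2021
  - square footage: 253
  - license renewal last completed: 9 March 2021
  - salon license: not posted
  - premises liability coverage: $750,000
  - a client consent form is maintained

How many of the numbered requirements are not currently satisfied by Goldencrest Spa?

1. condition 'offers tanning services' holds; ventilation assessment 56 days ago vs limit 60 → met
2. autoclave spore test 57 days ago vs limit 60 → met
3. client consent form present → met
4. salon license absent → not met
5. condition 'performs microblading' does not hold → requirement n/a → met
6. premises liability coverage $750,000 ≥ $600,000 → met
7. license renewal 96 days ago vs limit 120 → met
8. professional liability coverage $500,000 ≥ $500,000 → met
Not met: 1 of 8

1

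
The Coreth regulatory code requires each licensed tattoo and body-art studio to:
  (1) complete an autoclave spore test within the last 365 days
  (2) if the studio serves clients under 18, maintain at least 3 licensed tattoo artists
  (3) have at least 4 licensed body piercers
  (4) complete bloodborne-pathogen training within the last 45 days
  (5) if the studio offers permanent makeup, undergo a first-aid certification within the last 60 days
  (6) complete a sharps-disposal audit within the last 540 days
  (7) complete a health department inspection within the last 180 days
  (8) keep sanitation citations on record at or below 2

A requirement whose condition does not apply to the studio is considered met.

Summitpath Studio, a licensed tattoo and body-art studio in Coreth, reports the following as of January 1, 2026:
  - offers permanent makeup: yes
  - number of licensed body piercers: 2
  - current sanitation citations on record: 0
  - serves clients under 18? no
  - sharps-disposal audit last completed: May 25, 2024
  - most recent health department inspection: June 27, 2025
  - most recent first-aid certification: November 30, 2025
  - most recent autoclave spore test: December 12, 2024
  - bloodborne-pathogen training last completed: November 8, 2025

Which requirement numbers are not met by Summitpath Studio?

1, 3, 4, 6, 7

1. autoclave spore test 385 days ago vs limit 365 → not met
2. condition 'serves clients under 18' does not hold → requirement n/a → met
3. licensed body piercers 2 < 4 → not met
4. bloodborne-pathogen training 54 days ago vs limit 45 → not met
5. condition 'offers permanent makeup' holds; first-aid certification 32 days ago vs limit 60 → met
6. sharps-disposal audit 586 days ago vs limit 540 → not met
7. health department inspection 188 days ago vs limit 180 → not met
8. sanitation citations on record 0 ≤ 2 → met
Not met: 1, 3, 4, 6, 7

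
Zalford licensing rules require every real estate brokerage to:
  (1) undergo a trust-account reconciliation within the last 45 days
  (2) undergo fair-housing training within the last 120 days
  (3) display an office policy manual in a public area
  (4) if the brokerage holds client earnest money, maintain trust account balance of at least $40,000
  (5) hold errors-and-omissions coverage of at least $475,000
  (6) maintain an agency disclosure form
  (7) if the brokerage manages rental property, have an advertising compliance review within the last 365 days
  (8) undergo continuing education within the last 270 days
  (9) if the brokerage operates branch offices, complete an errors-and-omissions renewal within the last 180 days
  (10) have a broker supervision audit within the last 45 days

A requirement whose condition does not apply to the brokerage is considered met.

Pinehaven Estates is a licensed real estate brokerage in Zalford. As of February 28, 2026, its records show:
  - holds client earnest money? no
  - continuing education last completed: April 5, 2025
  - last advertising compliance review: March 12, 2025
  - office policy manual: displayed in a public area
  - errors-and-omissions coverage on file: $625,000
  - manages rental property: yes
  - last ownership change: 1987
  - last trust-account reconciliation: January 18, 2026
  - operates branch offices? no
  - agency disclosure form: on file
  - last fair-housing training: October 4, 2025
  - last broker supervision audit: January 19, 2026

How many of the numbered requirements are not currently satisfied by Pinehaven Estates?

2

1. trust-account reconciliation 41 days ago vs limit 45 → met
2. fair-housing training 147 days ago vs limit 120 → not met
3. office policy manual present → met
4. condition 'holds client earnest money' does not hold → requirement n/a → met
5. errors-and-omissions coverage $625,000 ≥ $475,000 → met
6. agency disclosure form present → met
7. condition 'manages rental property' holds; advertising compliance review 353 days ago vs limit 365 → met
8. continuing education 329 days ago vs limit 270 → not met
9. condition 'operates branch offices' does not hold → requirement n/a → met
10. broker supervision audit 40 days ago vs limit 45 → met
Not met: 2 of 10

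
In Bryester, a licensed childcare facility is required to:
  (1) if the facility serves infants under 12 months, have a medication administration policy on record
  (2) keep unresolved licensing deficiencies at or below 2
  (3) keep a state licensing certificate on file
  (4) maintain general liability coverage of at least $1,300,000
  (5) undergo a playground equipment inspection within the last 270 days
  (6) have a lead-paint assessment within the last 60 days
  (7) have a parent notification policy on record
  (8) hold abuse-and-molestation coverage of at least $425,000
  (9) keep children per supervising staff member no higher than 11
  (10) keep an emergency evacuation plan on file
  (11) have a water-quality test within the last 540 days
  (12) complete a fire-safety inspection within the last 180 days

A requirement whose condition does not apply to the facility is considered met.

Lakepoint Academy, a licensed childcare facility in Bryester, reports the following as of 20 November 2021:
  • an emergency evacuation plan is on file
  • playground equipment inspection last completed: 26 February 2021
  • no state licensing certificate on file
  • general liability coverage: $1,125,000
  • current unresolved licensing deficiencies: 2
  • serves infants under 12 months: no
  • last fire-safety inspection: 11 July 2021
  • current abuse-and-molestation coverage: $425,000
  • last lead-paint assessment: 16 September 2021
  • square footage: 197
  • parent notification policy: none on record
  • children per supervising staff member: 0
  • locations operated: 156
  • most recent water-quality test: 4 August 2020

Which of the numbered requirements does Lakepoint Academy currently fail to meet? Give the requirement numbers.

1. condition 'serves infants under 12 months' does not hold → requirement n/a → met
2. unresolved licensing deficiencies 2 ≤ 2 → met
3. state licensing certificate absent → not met
4. general liability coverage $1,125,000 < $1,300,000 → not met
5. playground equipment inspection 267 days ago vs limit 270 → met
6. lead-paint assessment 65 days ago vs limit 60 → not met
7. parent notification policy absent → not met
8. abuse-and-molestation coverage $425,000 ≥ $425,000 → met
9. children per supervising staff member 0 ≤ 11 → met
10. emergency evacuation plan present → met
11. water-quality test 473 days ago vs limit 540 → met
12. fire-safety inspection 132 days ago vs limit 180 → met
Not met: 3, 4, 6, 7

3, 4, 6, 7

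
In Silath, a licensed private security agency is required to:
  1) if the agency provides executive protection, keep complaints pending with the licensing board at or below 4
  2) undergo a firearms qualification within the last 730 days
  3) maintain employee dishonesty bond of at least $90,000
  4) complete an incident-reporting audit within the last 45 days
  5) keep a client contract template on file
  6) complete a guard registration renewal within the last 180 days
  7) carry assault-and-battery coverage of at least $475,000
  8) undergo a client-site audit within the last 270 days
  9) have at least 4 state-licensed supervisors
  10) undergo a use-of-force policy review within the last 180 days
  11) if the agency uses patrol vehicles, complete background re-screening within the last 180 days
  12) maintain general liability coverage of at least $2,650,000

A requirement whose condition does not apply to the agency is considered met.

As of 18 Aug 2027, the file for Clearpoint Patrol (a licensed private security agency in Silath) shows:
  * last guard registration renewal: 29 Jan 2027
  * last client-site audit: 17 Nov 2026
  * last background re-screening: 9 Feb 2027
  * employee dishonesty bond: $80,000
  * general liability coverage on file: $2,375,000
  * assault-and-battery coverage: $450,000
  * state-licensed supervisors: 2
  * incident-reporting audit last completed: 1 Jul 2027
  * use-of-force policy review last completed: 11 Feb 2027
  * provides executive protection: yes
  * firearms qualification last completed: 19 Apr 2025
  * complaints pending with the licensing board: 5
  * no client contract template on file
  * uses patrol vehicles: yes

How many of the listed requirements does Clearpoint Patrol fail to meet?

12

1. condition 'provides executive protection' holds; complaints pending with the licensing board 5 > 4 → not met
2. firearms qualification 851 days ago vs limit 730 → not met
3. employee dishonesty bond $80,000 < $90,000 → not met
4. incident-reporting audit 48 days ago vs limit 45 → not met
5. client contract template absent → not met
6. guard registration renewal 201 days ago vs limit 180 → not met
7. assault-and-battery coverage $450,000 < $475,000 → not met
8. client-site audit 274 days ago vs limit 270 → not met
9. state-licensed supervisors 2 < 4 → not met
10. use-of-force policy review 188 days ago vs limit 180 → not met
11. condition 'uses patrol vehicles' holds; background re-screening 190 days ago vs limit 180 → not met
12. general liability coverage $2,375,000 < $2,650,000 → not met
Not met: 12 of 12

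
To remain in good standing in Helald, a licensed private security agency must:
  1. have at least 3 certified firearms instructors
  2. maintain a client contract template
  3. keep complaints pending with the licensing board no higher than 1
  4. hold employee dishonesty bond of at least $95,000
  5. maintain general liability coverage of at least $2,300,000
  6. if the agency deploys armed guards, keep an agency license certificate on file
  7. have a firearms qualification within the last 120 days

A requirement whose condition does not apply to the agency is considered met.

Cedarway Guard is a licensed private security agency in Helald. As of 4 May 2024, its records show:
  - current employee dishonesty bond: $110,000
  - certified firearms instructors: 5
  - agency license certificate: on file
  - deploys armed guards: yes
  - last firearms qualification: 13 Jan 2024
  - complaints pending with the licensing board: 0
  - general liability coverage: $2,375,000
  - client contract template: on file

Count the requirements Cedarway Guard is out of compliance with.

1. certified firearms instructors 5 ≥ 3 → met
2. client contract template present → met
3. complaints pending with the licensing board 0 ≤ 1 → met
4. employee dishonesty bond $110,000 ≥ $95,000 → met
5. general liability coverage $2,375,000 ≥ $2,300,000 → met
6. condition 'deploys armed guards' holds; agency license certificate present → met
7. firearms qualification 112 days ago vs limit 120 → met
Not met: 0 of 7

0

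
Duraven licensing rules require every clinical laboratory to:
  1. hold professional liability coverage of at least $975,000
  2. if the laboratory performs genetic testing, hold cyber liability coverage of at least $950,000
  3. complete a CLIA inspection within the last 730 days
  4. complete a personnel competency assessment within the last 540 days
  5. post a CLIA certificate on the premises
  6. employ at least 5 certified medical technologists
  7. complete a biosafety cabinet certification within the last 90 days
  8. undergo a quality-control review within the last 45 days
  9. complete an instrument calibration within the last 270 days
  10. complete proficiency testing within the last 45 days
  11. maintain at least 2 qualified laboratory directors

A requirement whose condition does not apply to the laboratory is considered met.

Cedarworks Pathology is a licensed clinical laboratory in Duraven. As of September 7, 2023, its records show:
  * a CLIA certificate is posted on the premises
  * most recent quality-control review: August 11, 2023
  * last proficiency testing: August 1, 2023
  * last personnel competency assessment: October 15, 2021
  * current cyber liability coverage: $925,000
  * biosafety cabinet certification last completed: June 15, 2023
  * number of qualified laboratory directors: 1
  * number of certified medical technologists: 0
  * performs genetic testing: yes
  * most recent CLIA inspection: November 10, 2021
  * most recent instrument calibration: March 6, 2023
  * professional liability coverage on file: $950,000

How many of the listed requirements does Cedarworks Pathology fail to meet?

5

1. professional liability coverage $950,000 < $975,000 → not met
2. condition 'performs genetic testing' holds; cyber liability coverage $925,000 < $950,000 → not met
3. CLIA inspection 666 days ago vs limit 730 → met
4. personnel competency assessment 692 days ago vs limit 540 → not met
5. CLIA certificate present → met
6. certified medical technologists 0 < 5 → not met
7. biosafety cabinet certification 84 days ago vs limit 90 → met
8. quality-control review 27 days ago vs limit 45 → met
9. instrument calibration 185 days ago vs limit 270 → met
10. proficiency testing 37 days ago vs limit 45 → met
11. qualified laboratory directors 1 < 2 → not met
Not met: 5 of 11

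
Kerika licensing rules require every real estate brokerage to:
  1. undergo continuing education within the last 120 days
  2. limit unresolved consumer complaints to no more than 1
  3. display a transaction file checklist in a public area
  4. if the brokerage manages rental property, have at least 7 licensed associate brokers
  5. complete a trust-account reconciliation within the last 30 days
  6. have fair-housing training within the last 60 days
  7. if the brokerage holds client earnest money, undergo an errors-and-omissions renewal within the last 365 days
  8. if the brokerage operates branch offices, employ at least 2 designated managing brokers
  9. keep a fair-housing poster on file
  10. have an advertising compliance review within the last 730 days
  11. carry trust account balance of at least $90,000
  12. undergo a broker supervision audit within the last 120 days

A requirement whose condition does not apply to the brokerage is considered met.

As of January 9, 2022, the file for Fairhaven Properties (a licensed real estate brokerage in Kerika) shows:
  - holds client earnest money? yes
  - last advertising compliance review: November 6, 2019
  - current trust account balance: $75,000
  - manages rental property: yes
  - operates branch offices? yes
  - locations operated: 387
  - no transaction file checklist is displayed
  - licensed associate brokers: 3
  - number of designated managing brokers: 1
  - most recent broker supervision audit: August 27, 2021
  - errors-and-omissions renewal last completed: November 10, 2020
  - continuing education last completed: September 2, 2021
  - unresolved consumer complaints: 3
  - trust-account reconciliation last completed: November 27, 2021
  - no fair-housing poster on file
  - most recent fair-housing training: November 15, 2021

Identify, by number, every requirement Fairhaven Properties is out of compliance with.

1. continuing education 129 days ago vs limit 120 → not met
2. unresolved consumer complaints 3 > 1 → not met
3. transaction file checklist absent → not met
4. condition 'manages rental property' holds; licensed associate brokers 3 < 7 → not met
5. trust-account reconciliation 43 days ago vs limit 30 → not met
6. fair-housing training 55 days ago vs limit 60 → met
7. condition 'holds client earnest money' holds; errors-and-omissions renewal 425 days ago vs limit 365 → not met
8. condition 'operates branch offices' holds; designated managing brokers 1 < 2 → not met
9. fair-housing poster absent → not met
10. advertising compliance review 795 days ago vs limit 730 → not met
11. trust account balance $75,000 < $90,000 → not met
12. broker supervision audit 135 days ago vs limit 120 → not met
Not met: 1, 2, 3, 4, 5, 7, 8, 9, 10, 11, 12

1, 2, 3, 4, 5, 7, 8, 9, 10, 11, 12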